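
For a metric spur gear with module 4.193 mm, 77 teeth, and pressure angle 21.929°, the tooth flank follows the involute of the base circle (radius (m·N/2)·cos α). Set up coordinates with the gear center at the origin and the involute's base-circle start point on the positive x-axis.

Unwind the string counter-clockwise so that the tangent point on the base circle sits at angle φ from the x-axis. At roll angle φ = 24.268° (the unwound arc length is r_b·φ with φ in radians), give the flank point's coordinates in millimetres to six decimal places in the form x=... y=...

x=162.586734 y=3.725375

pitch radius r_p = m·N/2 = 4.193·77/2 = 161.430500
base radius r_b = r_p·cos α = 161.430500·cos 21.929° = 149.750575
roll angle φ = 24.268° = 0.42355650 rad
x = r_b·(cos φ + φ·sin φ) = 149.750575·(0.91163297 + 0.42355650·0.41100527) = 162.586734
y = r_b·(sin φ − φ·cos φ) = 149.750575·(0.41100527 − 0.42355650·0.91163297) = 3.725375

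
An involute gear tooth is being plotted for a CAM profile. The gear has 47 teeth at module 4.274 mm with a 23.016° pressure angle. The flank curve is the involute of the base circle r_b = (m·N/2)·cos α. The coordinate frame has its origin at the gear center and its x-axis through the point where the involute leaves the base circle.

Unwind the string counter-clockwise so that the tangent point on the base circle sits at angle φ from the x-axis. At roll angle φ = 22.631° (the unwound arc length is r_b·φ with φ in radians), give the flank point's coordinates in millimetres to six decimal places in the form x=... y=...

x=99.376018 y=1.869426

pitch radius r_p = m·N/2 = 4.274·47/2 = 100.439000
base radius r_b = r_p·cos α = 100.439000·cos 23.016° = 92.443624
roll angle φ = 22.631° = 0.39498546 rad
x = r_b·(cos φ + φ·sin φ) = 92.443624·(0.92300216 + 0.39498546·0.38479477) = 99.376018
y = r_b·(sin φ − φ·cos φ) = 92.443624·(0.38479477 − 0.39498546·0.92300216) = 1.869426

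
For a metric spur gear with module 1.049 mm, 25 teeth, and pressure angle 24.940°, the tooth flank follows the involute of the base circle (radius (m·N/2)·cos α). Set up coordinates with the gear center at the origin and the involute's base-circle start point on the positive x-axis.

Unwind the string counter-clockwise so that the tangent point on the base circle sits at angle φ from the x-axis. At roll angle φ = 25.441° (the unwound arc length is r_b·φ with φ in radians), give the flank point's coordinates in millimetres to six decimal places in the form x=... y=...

pitch radius r_p = m·N/2 = 1.049·25/2 = 13.112500
base radius r_b = r_p·cos α = 13.112500·cos 24.940° = 11.889757
roll angle φ = 25.441° = 0.44402921 rad
x = r_b·(cos φ + φ·sin φ) = 11.889757·(0.90302812 + 0.44402921·0.42958144) = 13.004717
y = r_b·(sin φ − φ·cos φ) = 11.889757·(0.42958144 − 0.44402921·0.90302812) = 0.340173

x=13.004717 y=0.340173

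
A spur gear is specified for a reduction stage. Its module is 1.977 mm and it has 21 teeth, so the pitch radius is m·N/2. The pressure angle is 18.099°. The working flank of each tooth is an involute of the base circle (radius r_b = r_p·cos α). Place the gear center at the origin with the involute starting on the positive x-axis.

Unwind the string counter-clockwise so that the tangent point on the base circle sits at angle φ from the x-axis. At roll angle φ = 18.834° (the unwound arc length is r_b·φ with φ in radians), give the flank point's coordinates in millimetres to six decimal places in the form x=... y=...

x=20.768794 y=0.231098

pitch radius r_p = m·N/2 = 1.977·21/2 = 20.758500
base radius r_b = r_p·cos α = 20.758500·cos 18.099° = 19.731393
roll angle φ = 18.834° = 0.32871531 rad
x = r_b·(cos φ + φ·sin φ) = 19.731393·(0.94645786 + 0.32871531·0.32282739) = 20.768794
y = r_b·(sin φ − φ·cos φ) = 19.731393·(0.32282739 − 0.32871531·0.94645786) = 0.231098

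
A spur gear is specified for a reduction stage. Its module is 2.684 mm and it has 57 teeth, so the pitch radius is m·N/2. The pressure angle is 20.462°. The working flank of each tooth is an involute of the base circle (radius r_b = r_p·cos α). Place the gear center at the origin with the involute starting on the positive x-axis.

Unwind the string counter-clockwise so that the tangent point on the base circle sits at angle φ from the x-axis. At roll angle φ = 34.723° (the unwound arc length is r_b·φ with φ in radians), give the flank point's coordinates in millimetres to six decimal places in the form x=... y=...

pitch radius r_p = m·N/2 = 2.684·57/2 = 76.494000
base radius r_b = r_p·cos α = 76.494000·cos 20.462° = 71.667554
roll angle φ = 34.723° = 0.60603068 rad
x = r_b·(cos φ + φ·sin φ) = 71.667554·(0.82191545 + 0.60603068·0.56960951) = 83.644369
y = r_b·(sin φ − φ·cos φ) = 71.667554·(0.56960951 − 0.60603068·0.82191545) = 5.124483

x=83.644369 y=5.124483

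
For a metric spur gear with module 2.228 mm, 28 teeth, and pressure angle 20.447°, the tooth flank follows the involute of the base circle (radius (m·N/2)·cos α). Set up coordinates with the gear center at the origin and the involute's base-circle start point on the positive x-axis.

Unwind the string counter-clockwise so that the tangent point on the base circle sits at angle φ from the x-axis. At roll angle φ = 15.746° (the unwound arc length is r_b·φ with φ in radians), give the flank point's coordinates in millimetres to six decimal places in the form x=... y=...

x=30.309707 y=0.200687

pitch radius r_p = m·N/2 = 2.228·28/2 = 31.192000
base radius r_b = r_p·cos α = 31.192000·cos 20.447° = 29.226771
roll angle φ = 15.746° = 0.27481954 rad
x = r_b·(cos φ + φ·sin φ) = 29.226771·(0.96247418 + 0.27481954·0.27137326) = 30.309707
y = r_b·(sin φ − φ·cos φ) = 29.226771·(0.27137326 − 0.27481954·0.96247418) = 0.200687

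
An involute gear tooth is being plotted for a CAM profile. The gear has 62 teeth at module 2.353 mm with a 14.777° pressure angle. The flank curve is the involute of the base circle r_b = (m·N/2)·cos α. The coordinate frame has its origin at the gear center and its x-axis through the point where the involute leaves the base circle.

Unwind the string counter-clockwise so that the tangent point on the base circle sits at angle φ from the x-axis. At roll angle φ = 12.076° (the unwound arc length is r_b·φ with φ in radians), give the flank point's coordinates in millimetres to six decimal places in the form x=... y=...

pitch radius r_p = m·N/2 = 2.353·62/2 = 72.943000
base radius r_b = r_p·cos α = 72.943000·cos 14.777° = 70.530473
roll angle φ = 12.076° = 0.21076596 rad
x = r_b·(cos φ + φ·sin φ) = 70.530473·(0.97787096 + 0.21076596·0.20920897) = 72.079680
y = r_b·(sin φ − φ·cos φ) = 70.530473·(0.20920897 − 0.21076596·0.97787096) = 0.219142

x=72.079680 y=0.219142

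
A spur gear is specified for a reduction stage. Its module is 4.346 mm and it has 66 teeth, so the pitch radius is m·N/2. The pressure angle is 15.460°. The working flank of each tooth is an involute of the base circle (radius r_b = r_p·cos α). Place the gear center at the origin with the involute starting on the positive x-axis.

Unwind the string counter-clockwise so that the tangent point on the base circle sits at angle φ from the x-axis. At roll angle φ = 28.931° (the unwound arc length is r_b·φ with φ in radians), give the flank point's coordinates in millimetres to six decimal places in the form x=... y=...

x=154.743028 y=5.782101

pitch radius r_p = m·N/2 = 4.346·66/2 = 143.418000
base radius r_b = r_p·cos α = 143.418000·cos 15.460° = 138.228676
roll angle φ = 28.931° = 0.50494121 rad
x = r_b·(cos φ + φ·sin φ) = 138.228676·(0.87520292 + 0.50494121·0.48375598) = 154.743028
y = r_b·(sin φ − φ·cos φ) = 138.228676·(0.48375598 − 0.50494121·0.87520292) = 5.782101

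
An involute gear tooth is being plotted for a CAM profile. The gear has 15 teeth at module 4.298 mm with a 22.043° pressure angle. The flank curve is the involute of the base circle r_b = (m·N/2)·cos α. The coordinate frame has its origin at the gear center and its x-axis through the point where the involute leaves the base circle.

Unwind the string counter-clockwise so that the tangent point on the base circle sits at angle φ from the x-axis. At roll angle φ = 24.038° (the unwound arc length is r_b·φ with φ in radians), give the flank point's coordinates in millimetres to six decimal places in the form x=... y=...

x=32.393676 y=0.722610

pitch radius r_p = m·N/2 = 4.298·15/2 = 32.235000
base radius r_b = r_p·cos α = 32.235000·cos 22.043° = 29.878701
roll angle φ = 24.038° = 0.41954225 rad
x = r_b·(cos φ + φ·sin φ) = 29.878701·(0.91327550 + 0.41954225·0.40734244) = 32.393676
y = r_b·(sin φ − φ·cos φ) = 29.878701·(0.40734244 − 0.41954225·0.91327550) = 0.722610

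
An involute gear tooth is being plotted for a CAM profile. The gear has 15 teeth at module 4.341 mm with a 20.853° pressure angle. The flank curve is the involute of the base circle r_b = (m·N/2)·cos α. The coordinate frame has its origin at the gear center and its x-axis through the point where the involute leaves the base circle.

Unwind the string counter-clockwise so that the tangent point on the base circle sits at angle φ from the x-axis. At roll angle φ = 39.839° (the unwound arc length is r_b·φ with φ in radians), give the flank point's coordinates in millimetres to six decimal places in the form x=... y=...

x=36.914303 y=3.247289

pitch radius r_p = m·N/2 = 4.341·15/2 = 32.557500
base radius r_b = r_p·cos α = 32.557500·cos 20.853° = 30.424879
roll angle φ = 39.839° = 0.69532172 rad
x = r_b·(cos φ + φ·sin φ) = 30.424879·(0.76784764 + 0.69532172·0.64063251) = 36.914303
y = r_b·(sin φ − φ·cos φ) = 30.424879·(0.64063251 − 0.69532172·0.76784764) = 3.247289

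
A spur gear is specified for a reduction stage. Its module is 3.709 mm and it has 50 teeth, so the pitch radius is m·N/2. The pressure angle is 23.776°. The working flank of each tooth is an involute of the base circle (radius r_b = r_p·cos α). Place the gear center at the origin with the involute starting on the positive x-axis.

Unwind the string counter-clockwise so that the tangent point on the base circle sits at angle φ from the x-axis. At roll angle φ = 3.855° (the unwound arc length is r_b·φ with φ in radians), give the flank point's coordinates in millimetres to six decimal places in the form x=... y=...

x=85.047151 y=0.008611

pitch radius r_p = m·N/2 = 3.709·50/2 = 92.725000
base radius r_b = r_p·cos α = 92.725000·cos 23.776° = 84.855302
roll angle φ = 3.855° = 0.06728244 rad
x = r_b·(cos φ + φ·sin φ) = 84.855302·(0.99773739 + 0.06728244·0.06723169) = 85.047151
y = r_b·(sin φ − φ·cos φ) = 84.855302·(0.06723169 − 0.06728244·0.99773739) = 0.008611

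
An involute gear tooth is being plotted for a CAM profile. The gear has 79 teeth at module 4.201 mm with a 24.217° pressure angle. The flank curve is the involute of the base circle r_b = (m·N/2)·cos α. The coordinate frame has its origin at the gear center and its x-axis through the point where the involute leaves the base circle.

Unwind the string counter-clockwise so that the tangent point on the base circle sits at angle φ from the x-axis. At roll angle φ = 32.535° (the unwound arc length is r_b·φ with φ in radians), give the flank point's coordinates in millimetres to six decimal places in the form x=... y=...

x=173.803588 y=8.942077

pitch radius r_p = m·N/2 = 4.201·79/2 = 165.939500
base radius r_b = r_p·cos α = 165.939500·cos 24.217° = 151.336567
roll angle φ = 32.535° = 0.56784287 rad
x = r_b·(cos φ + φ·sin φ) = 151.336567·(0.84306307 + 0.56784287·0.53781471) = 173.803588
y = r_b·(sin φ − φ·cos φ) = 151.336567·(0.53781471 − 0.56784287·0.84306307) = 8.942077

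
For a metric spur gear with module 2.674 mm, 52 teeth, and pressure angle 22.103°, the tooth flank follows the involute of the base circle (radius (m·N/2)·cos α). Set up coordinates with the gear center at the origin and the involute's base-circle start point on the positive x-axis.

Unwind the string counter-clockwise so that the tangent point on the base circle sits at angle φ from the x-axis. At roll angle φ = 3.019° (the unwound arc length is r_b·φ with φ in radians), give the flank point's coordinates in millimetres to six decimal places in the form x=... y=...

pitch radius r_p = m·N/2 = 2.674·52/2 = 69.524000
base radius r_b = r_p·cos α = 69.524000·cos 22.103° = 64.414607
roll angle φ = 3.019° = 0.05269149 rad
x = r_b·(cos φ + φ·sin φ) = 64.414607·(0.99861212 + 0.05269149·0.05266711) = 64.503965
y = r_b·(sin φ − φ·cos φ) = 64.414607·(0.05266711 − 0.05269149·0.99861212) = 0.003140

x=64.503965 y=0.003140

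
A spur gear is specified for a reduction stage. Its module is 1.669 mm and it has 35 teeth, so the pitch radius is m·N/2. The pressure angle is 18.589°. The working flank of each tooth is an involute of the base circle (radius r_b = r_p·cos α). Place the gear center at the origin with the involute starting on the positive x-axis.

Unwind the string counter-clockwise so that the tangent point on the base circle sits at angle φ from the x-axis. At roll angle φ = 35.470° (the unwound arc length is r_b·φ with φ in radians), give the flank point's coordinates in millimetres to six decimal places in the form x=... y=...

pitch radius r_p = m·N/2 = 1.669·35/2 = 29.207500
base radius r_b = r_p·cos α = 29.207500·cos 18.589° = 27.683734
roll angle φ = 35.470° = 0.61906829 rad
x = r_b·(cos φ + φ·sin φ) = 27.683734·(0.81441946 + 0.61906829·0.58027661) = 32.491023
y = r_b·(sin φ − φ·cos φ) = 27.683734·(0.58027661 − 0.61906829·0.81441946) = 2.106603

x=32.491023 y=2.106603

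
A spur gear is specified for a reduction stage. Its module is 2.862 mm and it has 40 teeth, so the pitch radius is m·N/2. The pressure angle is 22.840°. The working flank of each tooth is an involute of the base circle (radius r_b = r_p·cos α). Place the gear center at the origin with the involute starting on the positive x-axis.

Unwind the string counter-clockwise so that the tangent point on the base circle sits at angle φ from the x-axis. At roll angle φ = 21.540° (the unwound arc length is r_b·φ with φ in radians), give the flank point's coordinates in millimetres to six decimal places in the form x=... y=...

pitch radius r_p = m·N/2 = 2.862·40/2 = 57.240000
base radius r_b = r_p·cos α = 57.240000·cos 22.840° = 52.751948
roll angle φ = 21.540° = 0.37594392 rad
x = r_b·(cos φ + φ·sin φ) = 52.751948·(0.93016148 + 0.37594392·0.36715069) = 56.349080
y = r_b·(sin φ − φ·cos φ) = 52.751948·(0.36715069 − 0.37594392·0.93016148) = 0.921162

x=56.349080 y=0.921162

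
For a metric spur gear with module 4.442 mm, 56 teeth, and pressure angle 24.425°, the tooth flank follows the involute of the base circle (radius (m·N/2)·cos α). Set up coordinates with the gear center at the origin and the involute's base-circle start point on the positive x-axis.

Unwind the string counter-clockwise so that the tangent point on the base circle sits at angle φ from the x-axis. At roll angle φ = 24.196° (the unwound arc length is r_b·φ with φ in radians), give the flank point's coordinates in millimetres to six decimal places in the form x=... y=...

pitch radius r_p = m·N/2 = 4.442·56/2 = 124.376000
base radius r_b = r_p·cos α = 124.376000·cos 24.425° = 113.244761
roll angle φ = 24.196° = 0.42229987 rad
x = r_b·(cos φ + φ·sin φ) = 113.244761·(0.91214873 + 0.42229987·0.40985935) = 122.896871
y = r_b·(sin φ − φ·cos φ) = 113.244761·(0.40985935 − 0.42229987·0.91214873) = 2.792510

x=122.896871 y=2.792510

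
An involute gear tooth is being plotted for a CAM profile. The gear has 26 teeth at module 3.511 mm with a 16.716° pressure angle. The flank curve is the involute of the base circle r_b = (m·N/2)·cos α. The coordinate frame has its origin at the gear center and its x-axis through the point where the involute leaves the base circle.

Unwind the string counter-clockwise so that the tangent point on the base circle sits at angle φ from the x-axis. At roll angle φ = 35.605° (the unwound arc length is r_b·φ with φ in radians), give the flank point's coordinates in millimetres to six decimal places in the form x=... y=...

x=51.357202 y=3.363581

pitch radius r_p = m·N/2 = 3.511·26/2 = 45.643000
base radius r_b = r_p·cos α = 45.643000·cos 16.716° = 43.714228
roll angle φ = 35.605° = 0.62142448 rad
x = r_b·(cos φ + φ·sin φ) = 43.714228·(0.81304996 + 0.62142448·0.58219392) = 51.357202
y = r_b·(sin φ − φ·cos φ) = 43.714228·(0.58219392 − 0.62142448·0.81304996) = 3.363581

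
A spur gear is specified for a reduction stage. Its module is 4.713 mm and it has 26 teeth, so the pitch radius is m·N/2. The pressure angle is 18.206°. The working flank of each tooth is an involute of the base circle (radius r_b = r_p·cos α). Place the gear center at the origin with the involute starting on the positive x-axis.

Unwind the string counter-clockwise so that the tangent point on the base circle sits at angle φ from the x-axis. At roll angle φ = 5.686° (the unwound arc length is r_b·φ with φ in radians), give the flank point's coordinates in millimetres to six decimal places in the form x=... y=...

x=58.487727 y=0.018943

pitch radius r_p = m·N/2 = 4.713·26/2 = 61.269000
base radius r_b = r_p·cos α = 61.269000·cos 18.206° = 58.201833
roll angle φ = 5.686° = 0.09923942 rad
x = r_b·(cos φ + φ·sin φ) = 58.201833·(0.99507981 + 0.09923942·0.09907661) = 58.487727
y = r_b·(sin φ − φ·cos φ) = 58.201833·(0.09907661 − 0.09923942·0.99507981) = 0.018943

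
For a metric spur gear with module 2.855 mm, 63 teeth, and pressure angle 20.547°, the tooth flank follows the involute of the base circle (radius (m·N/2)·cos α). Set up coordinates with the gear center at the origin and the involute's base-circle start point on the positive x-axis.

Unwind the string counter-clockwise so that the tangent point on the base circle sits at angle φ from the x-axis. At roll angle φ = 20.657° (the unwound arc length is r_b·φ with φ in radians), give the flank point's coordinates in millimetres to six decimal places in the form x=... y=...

x=89.507895 y=1.298458

pitch radius r_p = m·N/2 = 2.855·63/2 = 89.932500
base radius r_b = r_p·cos α = 89.932500·cos 20.547° = 84.211408
roll angle φ = 20.657° = 0.36053266 rad
x = r_b·(cos φ + φ·sin φ) = 84.211408·(0.93570905 + 0.36053266·0.35277270) = 89.507895
y = r_b·(sin φ − φ·cos φ) = 84.211408·(0.35277270 − 0.36053266·0.93570905) = 1.298458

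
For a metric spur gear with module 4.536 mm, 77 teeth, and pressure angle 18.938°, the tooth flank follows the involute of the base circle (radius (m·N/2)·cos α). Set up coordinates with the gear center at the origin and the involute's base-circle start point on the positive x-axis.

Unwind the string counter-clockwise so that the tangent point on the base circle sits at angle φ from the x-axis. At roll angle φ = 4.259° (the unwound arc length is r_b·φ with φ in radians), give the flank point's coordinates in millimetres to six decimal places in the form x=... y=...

pitch radius r_p = m·N/2 = 4.536·77/2 = 174.636000
base radius r_b = r_p·cos α = 174.636000·cos 18.938° = 165.183009
roll angle φ = 4.259° = 0.07433357 rad
x = r_b·(cos φ + φ·sin φ) = 165.183009·(0.99723853 + 0.07433357·0.07426514) = 165.638737
y = r_b·(sin φ − φ·cos φ) = 165.183009·(0.07426514 − 0.07433357·0.99723853) = 0.022603

x=165.638737 y=0.022603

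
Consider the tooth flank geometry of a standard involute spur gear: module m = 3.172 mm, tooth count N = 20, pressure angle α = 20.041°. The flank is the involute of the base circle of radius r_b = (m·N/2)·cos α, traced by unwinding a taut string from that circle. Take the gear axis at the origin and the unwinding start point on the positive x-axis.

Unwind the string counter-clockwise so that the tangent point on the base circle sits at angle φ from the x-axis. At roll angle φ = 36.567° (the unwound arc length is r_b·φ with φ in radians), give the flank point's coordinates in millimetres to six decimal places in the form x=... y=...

pitch radius r_p = m·N/2 = 3.172·20/2 = 31.720000
base radius r_b = r_p·cos α = 31.720000·cos 20.041° = 29.799279
roll angle φ = 36.567° = 0.63821455 rad
x = r_b·(cos φ + φ·sin φ) = 29.799279·(0.80316074 + 0.63821455·0.59576239) = 35.264019
y = r_b·(sin φ − φ·cos φ) = 29.799279·(0.59576239 − 0.63821455·0.80316074) = 2.478511

x=35.264019 y=2.478511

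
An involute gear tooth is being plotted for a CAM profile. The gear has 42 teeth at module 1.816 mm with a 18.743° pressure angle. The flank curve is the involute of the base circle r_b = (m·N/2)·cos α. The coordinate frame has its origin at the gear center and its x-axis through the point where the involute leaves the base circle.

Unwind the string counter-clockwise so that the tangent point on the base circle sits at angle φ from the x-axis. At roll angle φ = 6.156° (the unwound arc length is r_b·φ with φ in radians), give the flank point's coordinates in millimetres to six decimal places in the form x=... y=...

pitch radius r_p = m·N/2 = 1.816·42/2 = 38.136000
base radius r_b = r_p·cos α = 38.136000·cos 18.743° = 36.113625
roll angle φ = 6.156° = 0.10744247 rad
x = r_b·(cos φ + φ·sin φ) = 36.113625·(0.99423361 + 0.10744247·0.10723587) = 36.321469
y = r_b·(sin φ − φ·cos φ) = 36.113625·(0.10723587 − 0.10744247·0.99423361) = 0.014913

x=36.321469 y=0.014913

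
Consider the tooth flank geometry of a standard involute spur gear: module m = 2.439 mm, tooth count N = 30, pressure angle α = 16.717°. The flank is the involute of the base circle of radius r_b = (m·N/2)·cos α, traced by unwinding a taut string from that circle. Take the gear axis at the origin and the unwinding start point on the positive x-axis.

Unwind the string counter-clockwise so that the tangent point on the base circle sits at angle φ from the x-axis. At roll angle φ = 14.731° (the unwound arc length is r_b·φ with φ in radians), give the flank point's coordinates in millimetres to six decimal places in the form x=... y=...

pitch radius r_p = m·N/2 = 2.439·30/2 = 36.585000
base radius r_b = r_p·cos α = 36.585000·cos 16.717° = 35.038815
roll angle φ = 14.731° = 0.25710445 rad
x = r_b·(cos φ + φ·sin φ) = 35.038815·(0.96713031 + 0.25710445·0.25428125) = 36.177827
y = r_b·(sin φ − φ·cos φ) = 35.038815·(0.25428125 − 0.25710445·0.96713031) = 0.197189

x=36.177827 y=0.197189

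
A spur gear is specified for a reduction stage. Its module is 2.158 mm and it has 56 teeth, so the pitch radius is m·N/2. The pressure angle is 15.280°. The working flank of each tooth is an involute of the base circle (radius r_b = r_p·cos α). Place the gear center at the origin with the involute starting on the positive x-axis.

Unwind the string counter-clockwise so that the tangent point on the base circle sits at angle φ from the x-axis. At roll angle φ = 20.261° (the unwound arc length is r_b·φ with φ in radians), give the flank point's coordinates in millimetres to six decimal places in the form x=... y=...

x=61.819233 y=0.848461

pitch radius r_p = m·N/2 = 2.158·56/2 = 60.424000
base radius r_b = r_p·cos α = 60.424000·cos 15.280° = 58.287980
roll angle φ = 20.261° = 0.35362116 rad
x = r_b·(cos φ + φ·sin φ) = 58.287980·(0.93812487 + 0.35362116·0.34629717) = 61.819233
y = r_b·(sin φ − φ·cos φ) = 58.287980·(0.34629717 − 0.35362116·0.93812487) = 0.848461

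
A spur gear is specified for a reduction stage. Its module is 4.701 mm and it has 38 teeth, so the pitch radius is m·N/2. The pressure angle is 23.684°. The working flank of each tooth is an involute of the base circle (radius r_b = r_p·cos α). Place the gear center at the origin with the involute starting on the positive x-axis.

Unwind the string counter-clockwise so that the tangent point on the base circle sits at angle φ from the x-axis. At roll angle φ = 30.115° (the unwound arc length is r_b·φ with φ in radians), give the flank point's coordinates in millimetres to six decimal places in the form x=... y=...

x=92.326202 y=3.850759

pitch radius r_p = m·N/2 = 4.701·38/2 = 89.319000
base radius r_b = r_p·cos α = 89.319000·cos 23.684° = 81.796090
roll angle φ = 30.115° = 0.52560590 rad
x = r_b·(cos φ + φ·sin φ) = 81.796090·(0.86502010 + 0.52560590·0.50173722) = 92.326202
y = r_b·(sin φ − φ·cos φ) = 81.796090·(0.50173722 − 0.52560590·0.86502010) = 3.850759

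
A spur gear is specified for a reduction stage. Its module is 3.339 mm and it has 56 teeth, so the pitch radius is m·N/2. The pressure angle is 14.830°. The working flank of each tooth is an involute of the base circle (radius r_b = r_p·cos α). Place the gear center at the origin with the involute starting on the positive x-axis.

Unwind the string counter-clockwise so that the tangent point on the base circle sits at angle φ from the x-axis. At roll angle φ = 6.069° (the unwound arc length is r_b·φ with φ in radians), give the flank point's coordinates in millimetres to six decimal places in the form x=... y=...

pitch radius r_p = m·N/2 = 3.339·56/2 = 93.492000
base radius r_b = r_p·cos α = 93.492000·cos 14.830° = 90.377735
roll angle φ = 6.069° = 0.10592403 rad
x = r_b·(cos φ + φ·sin φ) = 90.377735·(0.99439529 + 0.10592403·0.10572607) = 90.883329
y = r_b·(sin φ − φ·cos φ) = 90.377735·(0.10572607 − 0.10592403·0.99439529) = 0.035763

x=90.883329 y=0.035763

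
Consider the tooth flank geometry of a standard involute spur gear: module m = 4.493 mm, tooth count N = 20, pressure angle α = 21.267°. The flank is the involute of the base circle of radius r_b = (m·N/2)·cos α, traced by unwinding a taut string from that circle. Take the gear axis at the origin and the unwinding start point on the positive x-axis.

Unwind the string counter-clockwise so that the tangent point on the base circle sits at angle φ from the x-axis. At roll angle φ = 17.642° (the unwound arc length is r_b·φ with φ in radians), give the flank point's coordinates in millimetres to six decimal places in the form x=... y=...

pitch radius r_p = m·N/2 = 4.493·20/2 = 44.930000
base radius r_b = r_p·cos α = 44.930000·cos 21.267° = 41.870280
roll angle φ = 17.642° = 0.30791099 rad
x = r_b·(cos φ + φ·sin φ) = 41.870280·(0.95296876 + 0.30791099·0.30306853) = 43.808325
y = r_b·(sin φ − φ·cos φ) = 41.870280·(0.30306853 − 0.30791099·0.95296876) = 0.403587

x=43.808325 y=0.403587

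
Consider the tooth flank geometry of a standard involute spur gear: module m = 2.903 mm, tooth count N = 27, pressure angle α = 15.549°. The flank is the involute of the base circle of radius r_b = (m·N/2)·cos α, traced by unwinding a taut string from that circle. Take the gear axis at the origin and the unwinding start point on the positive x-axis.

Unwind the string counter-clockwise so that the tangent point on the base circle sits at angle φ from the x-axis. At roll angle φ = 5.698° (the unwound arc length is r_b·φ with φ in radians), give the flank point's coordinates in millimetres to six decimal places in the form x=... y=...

pitch radius r_p = m·N/2 = 2.903·27/2 = 39.190500
base radius r_b = r_p·cos α = 39.190500·cos 15.549° = 37.756189
roll angle φ = 5.698° = 0.09944886 rad
x = r_b·(cos φ + φ·sin φ) = 37.756189·(0.99505904 + 0.09944886·0.09928502) = 37.942433
y = r_b·(sin φ − φ·cos φ) = 37.756189·(0.09928502 − 0.09944886·0.99505904) = 0.012366

x=37.942433 y=0.012366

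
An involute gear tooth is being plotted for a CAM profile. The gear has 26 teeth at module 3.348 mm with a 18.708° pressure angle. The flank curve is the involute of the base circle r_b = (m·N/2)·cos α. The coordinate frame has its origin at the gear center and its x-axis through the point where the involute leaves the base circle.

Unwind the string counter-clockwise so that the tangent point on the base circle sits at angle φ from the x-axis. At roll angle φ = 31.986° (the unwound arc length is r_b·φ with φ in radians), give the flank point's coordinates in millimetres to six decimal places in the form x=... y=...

pitch radius r_p = m·N/2 = 3.348·26/2 = 43.524000
base radius r_b = r_p·cos α = 43.524000·cos 18.708° = 41.224431
roll angle φ = 31.986° = 0.55826101 rad
x = r_b·(cos φ + φ·sin φ) = 41.224431·(0.84817755 + 0.55826101·0.52971203) = 47.156426
y = r_b·(sin φ − φ·cos φ) = 41.224431·(0.52971203 − 0.55826101·0.84817755) = 2.317125

x=47.156426 y=2.317125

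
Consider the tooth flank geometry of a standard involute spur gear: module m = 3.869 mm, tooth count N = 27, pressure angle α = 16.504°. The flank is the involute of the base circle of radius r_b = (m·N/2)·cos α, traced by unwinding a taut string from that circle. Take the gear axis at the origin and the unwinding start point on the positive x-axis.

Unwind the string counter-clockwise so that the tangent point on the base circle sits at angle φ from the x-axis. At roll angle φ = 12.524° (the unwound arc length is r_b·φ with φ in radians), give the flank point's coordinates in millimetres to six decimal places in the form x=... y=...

x=51.261690 y=0.173510

pitch radius r_p = m·N/2 = 3.869·27/2 = 52.231500
base radius r_b = r_p·cos α = 52.231500·cos 16.504° = 50.079557
roll angle φ = 12.524° = 0.21858504 rad
x = r_b·(cos φ + φ·sin φ) = 50.079557·(0.97620526 + 0.21858504·0.21684854) = 51.261690
y = r_b·(sin φ − φ·cos φ) = 50.079557·(0.21684854 − 0.21858504·0.97620526) = 0.173510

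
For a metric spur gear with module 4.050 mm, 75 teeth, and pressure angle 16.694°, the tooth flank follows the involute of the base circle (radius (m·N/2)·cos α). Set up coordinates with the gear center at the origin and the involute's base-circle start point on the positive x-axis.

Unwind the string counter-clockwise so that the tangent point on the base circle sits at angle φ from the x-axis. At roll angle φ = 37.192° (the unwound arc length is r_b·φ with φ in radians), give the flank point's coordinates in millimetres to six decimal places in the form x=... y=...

pitch radius r_p = m·N/2 = 4.050·75/2 = 151.875000
base radius r_b = r_p·cos α = 151.875000·cos 16.694° = 145.473861
roll angle φ = 37.192° = 0.64912286 rad
x = r_b·(cos φ + φ·sin φ) = 145.473861·(0.79661433 + 0.64912286·0.60448789) = 172.968600
y = r_b·(sin φ − φ·cos φ) = 145.473861·(0.60448789 − 0.64912286·0.79661433) = 12.712572

x=172.968600 y=12.712572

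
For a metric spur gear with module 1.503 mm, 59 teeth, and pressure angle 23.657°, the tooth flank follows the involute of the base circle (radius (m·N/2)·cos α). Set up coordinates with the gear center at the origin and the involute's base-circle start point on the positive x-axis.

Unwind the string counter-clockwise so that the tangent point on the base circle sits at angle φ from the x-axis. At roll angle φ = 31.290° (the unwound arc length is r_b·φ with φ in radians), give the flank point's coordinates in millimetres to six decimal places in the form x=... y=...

x=46.224482 y=2.139828

pitch radius r_p = m·N/2 = 1.503·59/2 = 44.338500
base radius r_b = r_p·cos α = 44.338500·cos 23.657° = 40.612470
roll angle φ = 31.290° = 0.54611352 rad
x = r_b·(cos φ + φ·sin φ) = 40.612470·(0.85454949 + 0.54611352·0.51936997) = 46.224482
y = r_b·(sin φ − φ·cos φ) = 40.612470·(0.51936997 − 0.54611352·0.85454949) = 2.139828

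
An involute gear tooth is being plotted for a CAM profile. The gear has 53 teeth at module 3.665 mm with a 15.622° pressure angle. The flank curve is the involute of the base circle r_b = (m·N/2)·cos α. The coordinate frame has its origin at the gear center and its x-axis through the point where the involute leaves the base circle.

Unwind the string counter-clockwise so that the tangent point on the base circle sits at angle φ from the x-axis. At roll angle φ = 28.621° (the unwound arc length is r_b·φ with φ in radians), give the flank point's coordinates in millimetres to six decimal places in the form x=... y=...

x=104.486652 y=3.790201

pitch radius r_p = m·N/2 = 3.665·53/2 = 97.122500
base radius r_b = r_p·cos α = 97.122500·cos 15.622° = 93.534721
roll angle φ = 28.621° = 0.49953069 rad
x = r_b·(cos φ + φ·sin φ) = 93.534721·(0.87780747 + 0.49953069·0.47901362) = 104.486652
y = r_b·(sin φ − φ·cos φ) = 93.534721·(0.47901362 − 0.49953069·0.87780747) = 3.790201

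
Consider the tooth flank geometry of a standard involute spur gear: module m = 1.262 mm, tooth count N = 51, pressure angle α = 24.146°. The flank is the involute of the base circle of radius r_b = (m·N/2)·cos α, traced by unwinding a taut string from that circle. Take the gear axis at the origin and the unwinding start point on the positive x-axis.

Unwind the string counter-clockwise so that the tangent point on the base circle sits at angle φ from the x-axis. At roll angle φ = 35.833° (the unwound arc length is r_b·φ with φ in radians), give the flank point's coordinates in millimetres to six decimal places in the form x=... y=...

x=34.558727 y=2.302041

pitch radius r_p = m·N/2 = 1.262·51/2 = 32.181000
base radius r_b = r_p·cos α = 32.181000·cos 24.146° = 29.365357
roll angle φ = 35.833° = 0.62540383 rad
x = r_b·(cos φ + φ·sin φ) = 29.365357·(0.81072677 + 0.62540383·0.58542472) = 34.558727
y = r_b·(sin φ − φ·cos φ) = 29.365357·(0.58542472 − 0.62540383·0.81072677) = 2.302041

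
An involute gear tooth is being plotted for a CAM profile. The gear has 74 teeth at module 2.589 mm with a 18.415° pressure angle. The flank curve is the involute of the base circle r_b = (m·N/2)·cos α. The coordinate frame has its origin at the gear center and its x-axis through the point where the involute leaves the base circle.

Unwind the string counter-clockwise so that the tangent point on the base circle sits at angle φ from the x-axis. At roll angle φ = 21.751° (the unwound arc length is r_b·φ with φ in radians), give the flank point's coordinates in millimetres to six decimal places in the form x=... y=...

x=97.202886 y=1.633737

pitch radius r_p = m·N/2 = 2.589·74/2 = 95.793000
base radius r_b = r_p·cos α = 95.793000·cos 18.415° = 90.887761
roll angle φ = 21.751° = 0.37962657 rad
x = r_b·(cos φ + φ·sin φ) = 90.887761·(0.92880309 + 0.37962657·0.37057365) = 97.202886
y = r_b·(sin φ − φ·cos φ) = 90.887761·(0.37057365 − 0.37962657·0.92880309) = 1.633737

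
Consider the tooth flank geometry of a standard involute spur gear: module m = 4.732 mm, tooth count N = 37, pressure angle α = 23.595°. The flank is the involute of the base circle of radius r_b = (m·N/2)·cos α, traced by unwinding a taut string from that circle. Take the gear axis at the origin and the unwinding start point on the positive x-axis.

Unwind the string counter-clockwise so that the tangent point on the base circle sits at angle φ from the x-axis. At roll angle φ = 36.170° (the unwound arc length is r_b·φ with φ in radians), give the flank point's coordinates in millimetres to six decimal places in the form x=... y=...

x=94.650921 y=6.463229

pitch radius r_p = m·N/2 = 4.732·37/2 = 87.542000
base radius r_b = r_p·cos α = 87.542000·cos 23.595° = 80.223284
roll angle φ = 36.170° = 0.63128559 rad
x = r_b·(cos φ + φ·sin φ) = 80.223284·(0.80726944 + 0.63128559·0.59018306) = 94.650921
y = r_b·(sin φ − φ·cos φ) = 80.223284·(0.59018306 − 0.63128559·0.80726944) = 6.463229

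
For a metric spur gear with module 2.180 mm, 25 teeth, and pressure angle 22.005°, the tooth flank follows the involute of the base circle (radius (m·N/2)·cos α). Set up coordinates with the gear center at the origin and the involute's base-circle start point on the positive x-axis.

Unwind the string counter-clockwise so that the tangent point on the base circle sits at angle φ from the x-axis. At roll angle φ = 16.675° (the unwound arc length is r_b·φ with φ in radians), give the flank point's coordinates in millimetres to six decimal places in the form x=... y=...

pitch radius r_p = m·N/2 = 2.180·25/2 = 27.250000
base radius r_b = r_p·cos α = 27.250000·cos 22.005° = 25.264869
roll angle φ = 16.675° = 0.29103365 rad
x = r_b·(cos φ + φ·sin φ) = 25.264869·(0.95794779 + 0.29103365·0.28694256) = 26.312293
y = r_b·(sin φ − φ·cos φ) = 25.264869·(0.28694256 − 0.29103365·0.95794779) = 0.205846

x=26.312293 y=0.205846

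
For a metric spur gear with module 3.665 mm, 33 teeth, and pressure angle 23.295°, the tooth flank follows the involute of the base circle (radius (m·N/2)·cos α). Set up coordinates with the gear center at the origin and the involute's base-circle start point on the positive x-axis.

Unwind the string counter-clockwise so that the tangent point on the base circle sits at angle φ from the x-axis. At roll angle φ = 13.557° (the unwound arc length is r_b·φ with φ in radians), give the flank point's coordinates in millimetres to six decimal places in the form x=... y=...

x=57.075961 y=0.243891

pitch radius r_p = m·N/2 = 3.665·33/2 = 60.472500
base radius r_b = r_p·cos α = 60.472500·cos 23.295° = 55.542836
roll angle φ = 13.557° = 0.23661429 rad
x = r_b·(cos φ + φ·sin φ) = 55.542836·(0.97213720 + 0.23661429·0.23441260) = 57.075961
y = r_b·(sin φ − φ·cos φ) = 55.542836·(0.23441260 − 0.23661429·0.97213720) = 0.243891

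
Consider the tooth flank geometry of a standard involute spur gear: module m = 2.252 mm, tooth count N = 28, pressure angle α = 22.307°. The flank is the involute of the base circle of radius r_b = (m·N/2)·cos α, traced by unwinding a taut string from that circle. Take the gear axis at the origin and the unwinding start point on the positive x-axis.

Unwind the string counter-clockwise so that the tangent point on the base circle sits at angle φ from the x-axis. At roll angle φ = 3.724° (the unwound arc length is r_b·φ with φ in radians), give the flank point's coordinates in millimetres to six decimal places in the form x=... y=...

pitch radius r_p = m·N/2 = 2.252·28/2 = 31.528000
base radius r_b = r_p·cos α = 31.528000·cos 22.307° = 29.168550
roll angle φ = 3.724° = 0.06499606 rad
x = r_b·(cos φ + φ·sin φ) = 29.168550·(0.99788850 + 0.06499606·0.06495031) = 29.230096
y = r_b·(sin φ − φ·cos φ) = 29.168550·(0.06495031 − 0.06499606·0.99788850) = 0.002669

x=29.230096 y=0.002669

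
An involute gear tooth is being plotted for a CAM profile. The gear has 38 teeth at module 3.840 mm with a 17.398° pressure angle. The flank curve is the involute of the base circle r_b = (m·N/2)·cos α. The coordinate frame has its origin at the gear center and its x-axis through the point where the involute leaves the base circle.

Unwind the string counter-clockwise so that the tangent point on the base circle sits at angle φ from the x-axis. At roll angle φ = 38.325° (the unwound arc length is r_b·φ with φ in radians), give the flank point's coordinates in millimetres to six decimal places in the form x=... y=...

x=83.498070 y=6.639684

pitch radius r_p = m·N/2 = 3.840·38/2 = 72.960000
base radius r_b = r_p·cos α = 72.960000·cos 17.398° = 69.622136
roll angle φ = 38.325° = 0.66889744 rad
x = r_b·(cos φ + φ·sin φ) = 69.622136·(0.78450587 + 0.66889744·0.62012140) = 83.498070
y = r_b·(sin φ − φ·cos φ) = 69.622136·(0.62012140 − 0.66889744·0.78450587) = 6.639684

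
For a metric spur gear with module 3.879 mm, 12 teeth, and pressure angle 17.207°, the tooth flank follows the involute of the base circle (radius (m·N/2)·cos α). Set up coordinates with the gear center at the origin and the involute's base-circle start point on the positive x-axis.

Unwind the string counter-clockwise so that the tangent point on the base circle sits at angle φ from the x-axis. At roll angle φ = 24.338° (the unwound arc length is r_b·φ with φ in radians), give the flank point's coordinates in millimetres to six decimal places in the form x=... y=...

pitch radius r_p = m·N/2 = 3.879·12/2 = 23.274000
base radius r_b = r_p·cos α = 23.274000·cos 17.207° = 22.232308
roll angle φ = 24.338° = 0.42477823 rad
x = r_b·(cos φ + φ·sin φ) = 22.232308·(0.91113015 + 0.42477823·0.41211873) = 24.148493
y = r_b·(sin φ − φ·cos φ) = 22.232308·(0.41211873 − 0.42477823·0.91113015) = 0.557819

x=24.148493 y=0.557819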